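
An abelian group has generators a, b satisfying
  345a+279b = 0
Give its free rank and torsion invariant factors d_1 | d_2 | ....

rank_ℚ(R)=1; free=2−1=1
SNF(R) diag = [3] → torsion [3]

Answer: M ≅ ℤ^1 ⊕ ℤ/3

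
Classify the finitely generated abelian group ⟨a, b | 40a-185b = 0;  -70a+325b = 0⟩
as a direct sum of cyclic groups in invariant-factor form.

Answer: M ≅ ℤ/5 ⊕ ℤ/10

Derivation:
rank_ℚ(R)=2; free=2−2=0
SNF(R) diag = [5, 10] → torsion [5, 10]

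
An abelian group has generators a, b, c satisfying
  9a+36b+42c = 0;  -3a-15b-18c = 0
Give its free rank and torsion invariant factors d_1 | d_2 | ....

rank_ℚ(R)=2; free=3−2=1
SNF(R) diag = [3, 3] → torsion [3, 3]

Answer: M ≅ ℤ^1 ⊕ ℤ/3 ⊕ ℤ/3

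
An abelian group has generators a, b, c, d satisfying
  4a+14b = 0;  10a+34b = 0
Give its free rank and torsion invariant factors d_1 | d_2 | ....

rank_ℚ(R)=2; free=4−2=2
SNF(R) diag = [2, 2] → torsion [2, 2]

Answer: M ≅ ℤ^2 ⊕ ℤ/2 ⊕ ℤ/2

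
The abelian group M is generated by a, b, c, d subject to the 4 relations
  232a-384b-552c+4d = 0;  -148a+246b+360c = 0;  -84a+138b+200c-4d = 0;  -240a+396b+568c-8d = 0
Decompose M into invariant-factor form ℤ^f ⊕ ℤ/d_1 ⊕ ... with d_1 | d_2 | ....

rank_ℚ(R)=4; free=4−4=0
SNF(R) diag = [2, 4, 8, 24] → torsion [2, 4, 8, 24]

Answer: M ≅ ℤ/2 ⊕ ℤ/4 ⊕ ℤ/8 ⊕ ℤ/24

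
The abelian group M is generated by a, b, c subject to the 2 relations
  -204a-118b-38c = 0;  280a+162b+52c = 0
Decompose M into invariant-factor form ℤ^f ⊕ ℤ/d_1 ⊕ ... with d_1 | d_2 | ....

rank_ℚ(R)=2; free=3−2=1
SNF(R) diag = [2, 2] → torsion [2, 2]

Answer: M ≅ ℤ^1 ⊕ ℤ/2 ⊕ ℤ/2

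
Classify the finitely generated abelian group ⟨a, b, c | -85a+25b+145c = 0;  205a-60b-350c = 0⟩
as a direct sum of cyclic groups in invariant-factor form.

rank_ℚ(R)=2; free=3−2=1
SNF(R) diag = [5, 5] → torsion [5, 5]

Answer: M ≅ ℤ^1 ⊕ ℤ/5 ⊕ ℤ/5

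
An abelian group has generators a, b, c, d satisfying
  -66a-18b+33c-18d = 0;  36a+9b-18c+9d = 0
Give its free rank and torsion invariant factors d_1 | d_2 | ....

rank_ℚ(R)=2; free=4−2=2
SNF(R) diag = [3, 9] → torsion [3, 9]

Answer: M ≅ ℤ^2 ⊕ ℤ/3 ⊕ ℤ/9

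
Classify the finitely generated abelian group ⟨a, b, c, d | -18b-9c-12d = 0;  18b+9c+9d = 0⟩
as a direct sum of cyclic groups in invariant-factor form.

Answer: M ≅ ℤ^2 ⊕ ℤ/3 ⊕ ℤ/9

Derivation:
rank_ℚ(R)=2; free=4−2=2
SNF(R) diag = [3, 9] → torsion [3, 9]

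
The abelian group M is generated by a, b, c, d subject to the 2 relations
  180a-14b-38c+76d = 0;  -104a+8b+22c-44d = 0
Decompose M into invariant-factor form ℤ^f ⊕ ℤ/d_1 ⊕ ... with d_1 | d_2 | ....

rank_ℚ(R)=2; free=4−2=2
SNF(R) diag = [2, 2] → torsion [2, 2]

Answer: M ≅ ℤ^2 ⊕ ℤ/2 ⊕ ℤ/2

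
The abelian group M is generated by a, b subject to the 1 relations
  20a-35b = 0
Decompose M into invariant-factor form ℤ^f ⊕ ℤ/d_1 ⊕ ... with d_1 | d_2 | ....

rank_ℚ(R)=1; free=2−1=1
SNF(R) diag = [5] → torsion [5]

Answer: M ≅ ℤ^1 ⊕ ℤ/5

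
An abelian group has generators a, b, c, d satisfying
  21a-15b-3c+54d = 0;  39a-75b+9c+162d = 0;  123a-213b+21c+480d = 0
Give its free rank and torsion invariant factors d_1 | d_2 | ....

Answer: M ≅ ℤ^1 ⊕ ℤ/3 ⊕ ℤ/6 ⊕ ℤ/6

Derivation:
rank_ℚ(R)=3; free=4−3=1
SNF(R) diag = [3, 6, 6] → torsion [3, 6, 6]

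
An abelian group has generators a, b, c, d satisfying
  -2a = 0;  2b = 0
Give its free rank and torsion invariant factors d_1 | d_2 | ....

rank_ℚ(R)=2; free=4−2=2
SNF(R) diag = [2, 2] → torsion [2, 2]

Answer: M ≅ ℤ^2 ⊕ ℤ/2 ⊕ ℤ/2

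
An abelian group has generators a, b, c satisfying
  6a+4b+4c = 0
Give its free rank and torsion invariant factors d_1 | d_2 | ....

Answer: M ≅ ℤ^2 ⊕ ℤ/2

Derivation:
rank_ℚ(R)=1; free=3−1=2
SNF(R) diag = [2] → torsion [2]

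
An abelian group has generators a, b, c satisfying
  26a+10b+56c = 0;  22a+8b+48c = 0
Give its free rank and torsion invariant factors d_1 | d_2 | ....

rank_ℚ(R)=2; free=3−2=1
SNF(R) diag = [2, 2] → torsion [2, 2]

Answer: M ≅ ℤ^1 ⊕ ℤ/2 ⊕ ℤ/2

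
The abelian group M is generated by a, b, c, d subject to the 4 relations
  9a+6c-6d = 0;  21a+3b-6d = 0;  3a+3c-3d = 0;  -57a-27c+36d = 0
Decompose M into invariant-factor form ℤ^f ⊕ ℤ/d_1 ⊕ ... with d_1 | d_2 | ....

Answer: M ≅ ℤ/3 ⊕ ℤ/3 ⊕ ℤ/3 ⊕ ℤ/9

Derivation:
rank_ℚ(R)=4; free=4−4=0
SNF(R) diag = [3, 3, 3, 9] → torsion [3, 3, 3, 9]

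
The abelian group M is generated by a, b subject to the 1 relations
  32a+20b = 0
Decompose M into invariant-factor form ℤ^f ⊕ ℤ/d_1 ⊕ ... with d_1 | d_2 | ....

rank_ℚ(R)=1; free=2−1=1
SNF(R) diag = [4] → torsion [4]

Answer: M ≅ ℤ^1 ⊕ ℤ/4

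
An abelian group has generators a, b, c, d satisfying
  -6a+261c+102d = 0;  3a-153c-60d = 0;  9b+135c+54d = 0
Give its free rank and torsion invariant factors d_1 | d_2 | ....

Answer: M ≅ ℤ^1 ⊕ ℤ/3 ⊕ ℤ/9 ⊕ ℤ/9

Derivation:
rank_ℚ(R)=3; free=4−3=1
SNF(R) diag = [3, 9, 9] → torsion [3, 9, 9]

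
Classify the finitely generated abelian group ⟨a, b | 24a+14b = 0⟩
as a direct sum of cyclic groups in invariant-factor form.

rank_ℚ(R)=1; free=2−1=1
SNF(R) diag = [2] → torsion [2]

Answer: M ≅ ℤ^1 ⊕ ℤ/2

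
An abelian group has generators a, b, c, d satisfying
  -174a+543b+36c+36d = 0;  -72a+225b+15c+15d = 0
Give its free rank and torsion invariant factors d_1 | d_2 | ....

Answer: M ≅ ℤ^2 ⊕ ℤ/3 ⊕ ℤ/3

Derivation:
rank_ℚ(R)=2; free=4−2=2
SNF(R) diag = [3, 3] → torsion [3, 3]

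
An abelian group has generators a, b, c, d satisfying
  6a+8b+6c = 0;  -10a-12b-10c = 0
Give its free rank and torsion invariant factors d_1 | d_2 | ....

rank_ℚ(R)=2; free=4−2=2
SNF(R) diag = [2, 4] → torsion [2, 4]

Answer: M ≅ ℤ^2 ⊕ ℤ/2 ⊕ ℤ/4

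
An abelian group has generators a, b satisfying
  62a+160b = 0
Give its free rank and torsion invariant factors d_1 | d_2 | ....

rank_ℚ(R)=1; free=2−1=1
SNF(R) diag = [2] → torsion [2]

Answer: M ≅ ℤ^1 ⊕ ℤ/2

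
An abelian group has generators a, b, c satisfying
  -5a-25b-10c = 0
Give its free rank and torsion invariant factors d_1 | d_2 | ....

rank_ℚ(R)=1; free=3−1=2
SNF(R) diag = [5] → torsion [5]

Answer: M ≅ ℤ^2 ⊕ ℤ/5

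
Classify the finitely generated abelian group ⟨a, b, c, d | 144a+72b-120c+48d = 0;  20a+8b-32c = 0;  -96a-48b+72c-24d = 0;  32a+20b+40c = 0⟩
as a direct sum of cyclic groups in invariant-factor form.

rank_ℚ(R)=4; free=4−4=0
SNF(R) diag = [4, 12, 24, 24] → torsion [4, 12, 24, 24]

Answer: M ≅ ℤ/4 ⊕ ℤ/12 ⊕ ℤ/24 ⊕ ℤ/24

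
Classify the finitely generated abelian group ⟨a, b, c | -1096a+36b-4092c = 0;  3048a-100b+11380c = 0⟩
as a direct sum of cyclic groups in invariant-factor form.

rank_ℚ(R)=2; free=3−2=1
SNF(R) diag = [4, 8] → torsion [4, 8]

Answer: M ≅ ℤ^1 ⊕ ℤ/4 ⊕ ℤ/8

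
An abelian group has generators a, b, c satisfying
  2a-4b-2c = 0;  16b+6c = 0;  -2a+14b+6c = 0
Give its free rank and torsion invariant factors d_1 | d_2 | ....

Answer: M ≅ ℤ/2 ⊕ ℤ/2 ⊕ ℤ/2

Derivation:
rank_ℚ(R)=3; free=3−3=0
SNF(R) diag = [2, 2, 2] → torsion [2, 2, 2]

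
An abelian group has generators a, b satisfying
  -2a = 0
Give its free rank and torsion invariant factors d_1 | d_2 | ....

Answer: M ≅ ℤ^1 ⊕ ℤ/2

Derivation:
rank_ℚ(R)=1; free=2−1=1
SNF(R) diag = [2] → torsion [2]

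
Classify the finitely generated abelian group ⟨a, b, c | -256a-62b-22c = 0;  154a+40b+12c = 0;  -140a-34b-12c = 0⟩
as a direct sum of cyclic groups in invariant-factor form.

Answer: M ≅ ℤ/2 ⊕ ℤ/2 ⊕ ℤ/2

Derivation:
rank_ℚ(R)=3; free=3−3=0
SNF(R) diag = [2, 2, 2] → torsion [2, 2, 2]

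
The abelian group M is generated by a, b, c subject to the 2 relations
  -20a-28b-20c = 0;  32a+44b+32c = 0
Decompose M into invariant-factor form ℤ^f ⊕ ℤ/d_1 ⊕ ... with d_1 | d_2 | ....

rank_ℚ(R)=2; free=3−2=1
SNF(R) diag = [4, 4] → torsion [4, 4]

Answer: M ≅ ℤ^1 ⊕ ℤ/4 ⊕ ℤ/4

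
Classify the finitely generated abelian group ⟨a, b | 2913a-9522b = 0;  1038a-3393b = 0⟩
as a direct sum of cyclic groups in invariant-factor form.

Answer: M ≅ ℤ/3 ⊕ ℤ/9

Derivation:
rank_ℚ(R)=2; free=2−2=0
SNF(R) diag = [3, 9] → torsion [3, 9]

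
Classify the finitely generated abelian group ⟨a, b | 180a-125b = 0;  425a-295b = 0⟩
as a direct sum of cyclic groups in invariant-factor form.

Answer: M ≅ ℤ/5 ⊕ ℤ/5

Derivation:
rank_ℚ(R)=2; free=2−2=0
SNF(R) diag = [5, 5] → torsion [5, 5]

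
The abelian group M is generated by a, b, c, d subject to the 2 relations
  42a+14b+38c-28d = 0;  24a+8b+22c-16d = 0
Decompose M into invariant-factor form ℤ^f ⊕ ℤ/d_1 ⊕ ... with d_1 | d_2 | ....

Answer: M ≅ ℤ^2 ⊕ ℤ/2 ⊕ ℤ/2

Derivation:
rank_ℚ(R)=2; free=4−2=2
SNF(R) diag = [2, 2] → torsion [2, 2]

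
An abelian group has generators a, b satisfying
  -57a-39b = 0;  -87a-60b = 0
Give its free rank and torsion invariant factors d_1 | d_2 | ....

rank_ℚ(R)=2; free=2−2=0
SNF(R) diag = [3, 9] → torsion [3, 9]

Answer: M ≅ ℤ/3 ⊕ ℤ/9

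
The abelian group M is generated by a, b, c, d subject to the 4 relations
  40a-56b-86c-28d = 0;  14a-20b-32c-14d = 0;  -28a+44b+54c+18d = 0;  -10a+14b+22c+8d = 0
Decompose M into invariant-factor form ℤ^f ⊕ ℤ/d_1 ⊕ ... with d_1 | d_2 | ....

rank_ℚ(R)=4; free=4−4=0
SNF(R) diag = [2, 2, 2, 6] → torsion [2, 2, 2, 6]

Answer: M ≅ ℤ/2 ⊕ ℤ/2 ⊕ ℤ/2 ⊕ ℤ/6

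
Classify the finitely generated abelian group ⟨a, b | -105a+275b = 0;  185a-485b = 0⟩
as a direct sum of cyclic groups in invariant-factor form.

rank_ℚ(R)=2; free=2−2=0
SNF(R) diag = [5, 10] → torsion [5, 10]

Answer: M ≅ ℤ/5 ⊕ ℤ/10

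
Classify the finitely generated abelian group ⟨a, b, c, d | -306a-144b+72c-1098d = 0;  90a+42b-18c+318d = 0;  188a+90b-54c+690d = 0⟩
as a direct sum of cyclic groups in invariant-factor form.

Answer: M ≅ ℤ^1 ⊕ ℤ/2 ⊕ ℤ/6 ⊕ ℤ/18

Derivation:
rank_ℚ(R)=3; free=4−3=1
SNF(R) diag = [2, 6, 18] → torsion [2, 6, 18]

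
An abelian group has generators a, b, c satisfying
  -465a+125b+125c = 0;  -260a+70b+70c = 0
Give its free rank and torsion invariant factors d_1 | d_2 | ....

Answer: M ≅ ℤ^1 ⊕ ℤ/5 ⊕ ℤ/10

Derivation:
rank_ℚ(R)=2; free=3−2=1
SNF(R) diag = [5, 10] → torsion [5, 10]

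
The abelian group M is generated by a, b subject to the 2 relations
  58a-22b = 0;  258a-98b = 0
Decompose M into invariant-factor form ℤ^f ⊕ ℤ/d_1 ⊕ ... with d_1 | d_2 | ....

Answer: M ≅ ℤ/2 ⊕ ℤ/4

Derivation:
rank_ℚ(R)=2; free=2−2=0
SNF(R) diag = [2, 4] → torsion [2, 4]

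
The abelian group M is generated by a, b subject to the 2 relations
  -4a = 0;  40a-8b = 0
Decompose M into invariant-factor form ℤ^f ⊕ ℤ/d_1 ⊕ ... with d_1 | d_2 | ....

Answer: M ≅ ℤ/4 ⊕ ℤ/8

Derivation:
rank_ℚ(R)=2; free=2−2=0
SNF(R) diag = [4, 8] → torsion [4, 8]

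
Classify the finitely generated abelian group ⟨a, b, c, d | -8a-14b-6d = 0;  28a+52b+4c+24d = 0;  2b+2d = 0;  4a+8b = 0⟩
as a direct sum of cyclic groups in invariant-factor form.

rank_ℚ(R)=4; free=4−4=0
SNF(R) diag = [2, 4, 4, 8] → torsion [2, 4, 4, 8]

Answer: M ≅ ℤ/2 ⊕ ℤ/4 ⊕ ℤ/4 ⊕ ℤ/8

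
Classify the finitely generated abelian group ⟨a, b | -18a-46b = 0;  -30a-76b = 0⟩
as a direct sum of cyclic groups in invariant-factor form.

Answer: M ≅ ℤ/2 ⊕ ℤ/6

Derivation:
rank_ℚ(R)=2; free=2−2=0
SNF(R) diag = [2, 6] → torsion [2, 6]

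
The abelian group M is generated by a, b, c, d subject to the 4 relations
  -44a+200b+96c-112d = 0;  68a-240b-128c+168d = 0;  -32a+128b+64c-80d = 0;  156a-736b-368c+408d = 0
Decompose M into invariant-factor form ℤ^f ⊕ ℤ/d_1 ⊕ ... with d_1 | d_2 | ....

rank_ℚ(R)=4; free=4−4=0
SNF(R) diag = [4, 8, 16, 16] → torsion [4, 8, 16, 16]

Answer: M ≅ ℤ/4 ⊕ ℤ/8 ⊕ ℤ/16 ⊕ ℤ/16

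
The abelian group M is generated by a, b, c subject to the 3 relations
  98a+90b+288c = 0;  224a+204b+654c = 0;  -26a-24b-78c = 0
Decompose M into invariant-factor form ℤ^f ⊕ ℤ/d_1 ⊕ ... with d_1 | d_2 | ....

rank_ℚ(R)=3; free=3−3=0
SNF(R) diag = [2, 6, 18] → torsion [2, 6, 18]

Answer: M ≅ ℤ/2 ⊕ ℤ/6 ⊕ ℤ/18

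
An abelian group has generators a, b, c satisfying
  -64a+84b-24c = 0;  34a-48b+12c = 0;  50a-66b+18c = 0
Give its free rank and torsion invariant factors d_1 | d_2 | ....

rank_ℚ(R)=3; free=3−3=0
SNF(R) diag = [2, 6, 12] → torsion [2, 6, 12]

Answer: M ≅ ℤ/2 ⊕ ℤ/6 ⊕ ℤ/12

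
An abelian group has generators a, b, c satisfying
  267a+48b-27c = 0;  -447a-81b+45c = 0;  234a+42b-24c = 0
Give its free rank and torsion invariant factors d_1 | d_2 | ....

Answer: M ≅ ℤ/3 ⊕ ℤ/3 ⊕ ℤ/6

Derivation:
rank_ℚ(R)=3; free=3−3=0
SNF(R) diag = [3, 3, 6] → torsion [3, 3, 6]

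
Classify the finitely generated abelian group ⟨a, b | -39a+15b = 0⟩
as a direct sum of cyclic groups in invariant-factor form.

rank_ℚ(R)=1; free=2−1=1
SNF(R) diag = [3] → torsion [3]

Answer: M ≅ ℤ^1 ⊕ ℤ/3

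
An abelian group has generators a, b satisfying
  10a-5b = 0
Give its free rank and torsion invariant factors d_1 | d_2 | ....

Answer: M ≅ ℤ^1 ⊕ ℤ/5

Derivation:
rank_ℚ(R)=1; free=2−1=1
SNF(R) diag = [5] → torsion [5]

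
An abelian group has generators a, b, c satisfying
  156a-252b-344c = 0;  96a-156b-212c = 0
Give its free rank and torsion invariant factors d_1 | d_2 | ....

rank_ℚ(R)=2; free=3−2=1
SNF(R) diag = [4, 12] → torsion [4, 12]

Answer: M ≅ ℤ^1 ⊕ ℤ/4 ⊕ ℤ/12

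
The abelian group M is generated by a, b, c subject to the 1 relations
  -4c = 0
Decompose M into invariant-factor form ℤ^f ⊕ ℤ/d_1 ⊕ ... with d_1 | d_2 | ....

Answer: M ≅ ℤ^2 ⊕ ℤ/4

Derivation:
rank_ℚ(R)=1; free=3−1=2
SNF(R) diag = [4] → torsion [4]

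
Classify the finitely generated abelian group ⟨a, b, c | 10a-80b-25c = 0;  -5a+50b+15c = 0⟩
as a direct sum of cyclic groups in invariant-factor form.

Answer: M ≅ ℤ^1 ⊕ ℤ/5 ⊕ ℤ/5

Derivation:
rank_ℚ(R)=2; free=3−2=1
SNF(R) diag = [5, 5] → torsion [5, 5]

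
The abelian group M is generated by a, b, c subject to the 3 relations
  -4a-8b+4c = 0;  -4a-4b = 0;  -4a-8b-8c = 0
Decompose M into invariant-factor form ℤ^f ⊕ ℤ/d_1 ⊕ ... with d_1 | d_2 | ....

Answer: M ≅ ℤ/4 ⊕ ℤ/4 ⊕ ℤ/12

Derivation:
rank_ℚ(R)=3; free=3−3=0
SNF(R) diag = [4, 4, 12] → torsion [4, 4, 12]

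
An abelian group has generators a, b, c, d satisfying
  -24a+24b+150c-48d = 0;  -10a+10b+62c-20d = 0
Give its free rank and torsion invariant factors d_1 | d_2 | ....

rank_ℚ(R)=2; free=4−2=2
SNF(R) diag = [2, 6] → torsion [2, 6]

Answer: M ≅ ℤ^2 ⊕ ℤ/2 ⊕ ℤ/6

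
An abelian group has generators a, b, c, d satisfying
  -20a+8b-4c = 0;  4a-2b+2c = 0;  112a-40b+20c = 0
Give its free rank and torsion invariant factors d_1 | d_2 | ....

Answer: M ≅ ℤ^1 ⊕ ℤ/2 ⊕ ℤ/4 ⊕ ℤ/12

Derivation:
rank_ℚ(R)=3; free=4−3=1
SNF(R) diag = [2, 4, 12] → torsion [2, 4, 12]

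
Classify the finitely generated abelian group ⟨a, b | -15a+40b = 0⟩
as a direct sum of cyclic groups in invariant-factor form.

Answer: M ≅ ℤ^1 ⊕ ℤ/5

Derivation:
rank_ℚ(R)=1; free=2−1=1
SNF(R) diag = [5] → torsion [5]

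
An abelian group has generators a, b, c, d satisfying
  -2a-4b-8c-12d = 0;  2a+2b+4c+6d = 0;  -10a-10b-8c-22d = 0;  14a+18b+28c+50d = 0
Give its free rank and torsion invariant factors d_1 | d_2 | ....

Answer: M ≅ ℤ/2 ⊕ ℤ/2 ⊕ ℤ/4 ⊕ ℤ/4

Derivation:
rank_ℚ(R)=4; free=4−4=0
SNF(R) diag = [2, 2, 4, 4] → torsion [2, 2, 4, 4]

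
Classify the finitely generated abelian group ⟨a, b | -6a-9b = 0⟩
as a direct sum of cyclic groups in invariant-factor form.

rank_ℚ(R)=1; free=2−1=1
SNF(R) diag = [3] → torsion [3]

Answer: M ≅ ℤ^1 ⊕ ℤ/3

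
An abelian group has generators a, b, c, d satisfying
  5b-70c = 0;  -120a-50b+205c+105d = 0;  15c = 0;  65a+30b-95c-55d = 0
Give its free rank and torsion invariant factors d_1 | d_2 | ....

rank_ℚ(R)=4; free=4−4=0
SNF(R) diag = [5, 5, 15, 45] → torsion [5, 5, 15, 45]

Answer: M ≅ ℤ/5 ⊕ ℤ/5 ⊕ ℤ/15 ⊕ ℤ/45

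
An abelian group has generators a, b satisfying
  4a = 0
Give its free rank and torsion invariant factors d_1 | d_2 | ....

rank_ℚ(R)=1; free=2−1=1
SNF(R) diag = [4] → torsion [4]

Answer: M ≅ ℤ^1 ⊕ ℤ/4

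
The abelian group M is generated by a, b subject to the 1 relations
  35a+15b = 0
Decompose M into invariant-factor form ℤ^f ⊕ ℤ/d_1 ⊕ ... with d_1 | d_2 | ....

Answer: M ≅ ℤ^1 ⊕ ℤ/5

Derivation:
rank_ℚ(R)=1; free=2−1=1
SNF(R) diag = [5] → torsion [5]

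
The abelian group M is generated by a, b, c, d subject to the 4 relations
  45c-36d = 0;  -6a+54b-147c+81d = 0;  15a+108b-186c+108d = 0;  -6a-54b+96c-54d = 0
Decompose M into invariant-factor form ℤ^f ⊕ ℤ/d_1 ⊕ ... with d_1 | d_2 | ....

rank_ℚ(R)=4; free=4−4=0
SNF(R) diag = [3, 9, 27, 54] → torsion [3, 9, 27, 54]

Answer: M ≅ ℤ/3 ⊕ ℤ/9 ⊕ ℤ/27 ⊕ ℤ/54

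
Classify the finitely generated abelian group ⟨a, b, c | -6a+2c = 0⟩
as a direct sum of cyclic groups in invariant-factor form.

Answer: M ≅ ℤ^2 ⊕ ℤ/2

Derivation:
rank_ℚ(R)=1; free=3−1=2
SNF(R) diag = [2] → torsion [2]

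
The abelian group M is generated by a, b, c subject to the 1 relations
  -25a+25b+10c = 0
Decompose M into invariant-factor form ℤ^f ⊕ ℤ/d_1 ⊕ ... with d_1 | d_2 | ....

rank_ℚ(R)=1; free=3−1=2
SNF(R) diag = [5] → torsion [5]

Answer: M ≅ ℤ^2 ⊕ ℤ/5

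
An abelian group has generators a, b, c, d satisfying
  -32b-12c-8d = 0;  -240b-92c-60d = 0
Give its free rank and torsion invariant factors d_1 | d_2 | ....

Answer: M ≅ ℤ^2 ⊕ ℤ/4 ⊕ ℤ/4

Derivation:
rank_ℚ(R)=2; free=4−2=2
SNF(R) diag = [4, 4] → torsion [4, 4]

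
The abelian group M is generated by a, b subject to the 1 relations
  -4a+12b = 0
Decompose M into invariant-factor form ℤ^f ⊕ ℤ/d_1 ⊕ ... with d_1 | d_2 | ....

Answer: M ≅ ℤ^1 ⊕ ℤ/4

Derivation:
rank_ℚ(R)=1; free=2−1=1
SNF(R) diag = [4] → torsion [4]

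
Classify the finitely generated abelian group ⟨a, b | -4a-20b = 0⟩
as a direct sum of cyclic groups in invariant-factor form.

rank_ℚ(R)=1; free=2−1=1
SNF(R) diag = [4] → torsion [4]

Answer: M ≅ ℤ^1 ⊕ ℤ/4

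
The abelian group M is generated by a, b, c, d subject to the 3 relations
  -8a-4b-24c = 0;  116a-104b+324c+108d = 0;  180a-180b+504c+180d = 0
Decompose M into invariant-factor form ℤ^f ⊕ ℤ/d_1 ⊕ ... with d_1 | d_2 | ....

Answer: M ≅ ℤ^1 ⊕ ℤ/4 ⊕ ℤ/12 ⊕ ℤ/36

Derivation:
rank_ℚ(R)=3; free=4−3=1
SNF(R) diag = [4, 12, 36] → torsion [4, 12, 36]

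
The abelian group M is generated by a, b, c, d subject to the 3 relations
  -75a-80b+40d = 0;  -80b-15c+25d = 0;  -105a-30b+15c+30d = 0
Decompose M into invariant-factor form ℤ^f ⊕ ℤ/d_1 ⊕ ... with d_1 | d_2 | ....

Answer: M ≅ ℤ^1 ⊕ ℤ/5 ⊕ ℤ/15 ⊕ ℤ/15

Derivation:
rank_ℚ(R)=3; free=4−3=1
SNF(R) diag = [5, 15, 15] → torsion [5, 15, 15]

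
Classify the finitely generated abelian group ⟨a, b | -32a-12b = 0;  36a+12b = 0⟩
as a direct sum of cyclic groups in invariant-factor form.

Answer: M ≅ ℤ/4 ⊕ ℤ/12

Derivation:
rank_ℚ(R)=2; free=2−2=0
SNF(R) diag = [4, 12] → torsion [4, 12]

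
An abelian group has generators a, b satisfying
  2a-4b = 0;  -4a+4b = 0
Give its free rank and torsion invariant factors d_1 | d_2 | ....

Answer: M ≅ ℤ/2 ⊕ ℤ/4

Derivation:
rank_ℚ(R)=2; free=2−2=0
SNF(R) diag = [2, 4] → torsion [2, 4]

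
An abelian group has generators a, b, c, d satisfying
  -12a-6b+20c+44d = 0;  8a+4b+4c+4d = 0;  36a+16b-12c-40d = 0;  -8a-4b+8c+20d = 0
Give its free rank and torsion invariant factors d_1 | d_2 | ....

Answer: M ≅ ℤ/2 ⊕ ℤ/4 ⊕ ℤ/4 ⊕ ℤ/12

Derivation:
rank_ℚ(R)=4; free=4−4=0
SNF(R) diag = [2, 4, 4, 12] → torsion [2, 4, 4, 12]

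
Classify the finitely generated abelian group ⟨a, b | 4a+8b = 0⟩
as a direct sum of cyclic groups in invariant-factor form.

rank_ℚ(R)=1; free=2−1=1
SNF(R) diag = [4] → torsion [4]

Answer: M ≅ ℤ^1 ⊕ ℤ/4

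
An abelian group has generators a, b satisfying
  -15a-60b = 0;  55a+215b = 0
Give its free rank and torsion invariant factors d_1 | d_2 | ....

Answer: M ≅ ℤ/5 ⊕ ℤ/15

Derivation:
rank_ℚ(R)=2; free=2−2=0
SNF(R) diag = [5, 15] → torsion [5, 15]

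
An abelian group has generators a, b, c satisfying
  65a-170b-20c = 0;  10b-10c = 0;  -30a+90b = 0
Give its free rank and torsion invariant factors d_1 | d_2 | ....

Answer: M ≅ ℤ/5 ⊕ ℤ/10 ⊕ ℤ/30

Derivation:
rank_ℚ(R)=3; free=3−3=0
SNF(R) diag = [5, 10, 30] → torsion [5, 10, 30]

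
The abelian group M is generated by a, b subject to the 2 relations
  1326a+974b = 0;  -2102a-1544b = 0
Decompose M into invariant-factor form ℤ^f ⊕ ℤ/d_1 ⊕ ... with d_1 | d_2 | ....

rank_ℚ(R)=2; free=2−2=0
SNF(R) diag = [2, 2] → torsion [2, 2]

Answer: M ≅ ℤ/2 ⊕ ℤ/2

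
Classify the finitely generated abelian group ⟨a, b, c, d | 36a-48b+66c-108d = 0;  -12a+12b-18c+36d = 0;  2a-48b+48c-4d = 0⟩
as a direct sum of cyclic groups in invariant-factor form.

Answer: M ≅ ℤ^1 ⊕ ℤ/2 ⊕ ℤ/6 ⊕ ℤ/12

Derivation:
rank_ℚ(R)=3; free=4−3=1
SNF(R) diag = [2, 6, 12] → torsion [2, 6, 12]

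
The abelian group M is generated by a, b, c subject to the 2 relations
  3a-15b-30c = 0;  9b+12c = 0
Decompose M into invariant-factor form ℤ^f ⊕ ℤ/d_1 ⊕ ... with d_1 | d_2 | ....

Answer: M ≅ ℤ^1 ⊕ ℤ/3 ⊕ ℤ/3

Derivation:
rank_ℚ(R)=2; free=3−2=1
SNF(R) diag = [3, 3] → torsion [3, 3]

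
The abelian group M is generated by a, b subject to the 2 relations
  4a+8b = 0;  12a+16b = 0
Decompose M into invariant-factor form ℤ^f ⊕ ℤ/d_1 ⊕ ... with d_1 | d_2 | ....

Answer: M ≅ ℤ/4 ⊕ ℤ/8

Derivation:
rank_ℚ(R)=2; free=2−2=0
SNF(R) diag = [4, 8] → torsion [4, 8]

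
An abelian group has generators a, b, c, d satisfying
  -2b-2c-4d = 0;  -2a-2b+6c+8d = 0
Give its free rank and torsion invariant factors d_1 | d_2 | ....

rank_ℚ(R)=2; free=4−2=2
SNF(R) diag = [2, 2] → torsion [2, 2]

Answer: M ≅ ℤ^2 ⊕ ℤ/2 ⊕ ℤ/2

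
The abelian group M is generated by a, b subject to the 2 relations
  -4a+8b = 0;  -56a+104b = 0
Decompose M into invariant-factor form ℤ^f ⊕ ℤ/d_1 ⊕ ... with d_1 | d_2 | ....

Answer: M ≅ ℤ/4 ⊕ ℤ/8

Derivation:
rank_ℚ(R)=2; free=2−2=0
SNF(R) diag = [4, 8] → torsion [4, 8]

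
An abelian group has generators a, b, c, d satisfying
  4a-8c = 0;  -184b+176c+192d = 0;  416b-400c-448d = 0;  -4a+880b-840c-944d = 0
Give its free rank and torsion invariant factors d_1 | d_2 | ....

rank_ℚ(R)=4; free=4−4=0
SNF(R) diag = [4, 8, 16, 48] → torsion [4, 8, 16, 48]

Answer: M ≅ ℤ/4 ⊕ ℤ/8 ⊕ ℤ/16 ⊕ ℤ/48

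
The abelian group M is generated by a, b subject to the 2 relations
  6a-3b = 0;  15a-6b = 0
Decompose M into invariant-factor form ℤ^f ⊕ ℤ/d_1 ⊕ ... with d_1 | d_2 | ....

Answer: M ≅ ℤ/3 ⊕ ℤ/3

Derivation:
rank_ℚ(R)=2; free=2−2=0
SNF(R) diag = [3, 3] → torsion [3, 3]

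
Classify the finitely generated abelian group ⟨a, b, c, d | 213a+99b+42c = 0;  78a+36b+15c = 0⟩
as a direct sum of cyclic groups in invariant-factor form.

rank_ℚ(R)=2; free=4−2=2
SNF(R) diag = [3, 9] → torsion [3, 9]

Answer: M ≅ ℤ^2 ⊕ ℤ/3 ⊕ ℤ/9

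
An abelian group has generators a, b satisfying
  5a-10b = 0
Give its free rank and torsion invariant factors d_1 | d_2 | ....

Answer: M ≅ ℤ^1 ⊕ ℤ/5

Derivation:
rank_ℚ(R)=1; free=2−1=1
SNF(R) diag = [5] → torsion [5]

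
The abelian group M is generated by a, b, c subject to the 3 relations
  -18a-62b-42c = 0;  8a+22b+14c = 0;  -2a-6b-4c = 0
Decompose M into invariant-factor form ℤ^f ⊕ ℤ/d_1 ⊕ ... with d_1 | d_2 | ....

rank_ℚ(R)=3; free=3−3=0
SNF(R) diag = [2, 2, 2] → torsion [2, 2, 2]

Answer: M ≅ ℤ/2 ⊕ ℤ/2 ⊕ ℤ/2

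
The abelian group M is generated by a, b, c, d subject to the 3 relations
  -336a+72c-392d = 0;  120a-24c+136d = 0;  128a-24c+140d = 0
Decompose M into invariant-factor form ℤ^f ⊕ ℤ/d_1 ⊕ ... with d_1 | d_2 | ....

rank_ℚ(R)=3; free=4−3=1
SNF(R) diag = [4, 8, 24] → torsion [4, 8, 24]

Answer: M ≅ ℤ^1 ⊕ ℤ/4 ⊕ ℤ/8 ⊕ ℤ/24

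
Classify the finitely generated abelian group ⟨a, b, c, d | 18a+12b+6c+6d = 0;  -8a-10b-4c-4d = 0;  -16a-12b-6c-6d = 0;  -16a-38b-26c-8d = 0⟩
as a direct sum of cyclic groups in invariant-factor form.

rank_ℚ(R)=4; free=4−4=0
SNF(R) diag = [2, 2, 6, 18] → torsion [2, 2, 6, 18]

Answer: M ≅ ℤ/2 ⊕ ℤ/2 ⊕ ℤ/6 ⊕ ℤ/18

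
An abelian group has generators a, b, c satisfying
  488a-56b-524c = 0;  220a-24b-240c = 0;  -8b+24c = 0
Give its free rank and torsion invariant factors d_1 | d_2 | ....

Answer: M ≅ ℤ/4 ⊕ ℤ/4 ⊕ ℤ/8

Derivation:
rank_ℚ(R)=3; free=3−3=0
SNF(R) diag = [4, 4, 8] → torsion [4, 4, 8]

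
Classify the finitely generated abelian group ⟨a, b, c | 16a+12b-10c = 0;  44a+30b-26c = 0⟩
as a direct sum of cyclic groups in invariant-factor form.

Answer: M ≅ ℤ^1 ⊕ ℤ/2 ⊕ ℤ/6

Derivation:
rank_ℚ(R)=2; free=3−2=1
SNF(R) diag = [2, 6] → torsion [2, 6]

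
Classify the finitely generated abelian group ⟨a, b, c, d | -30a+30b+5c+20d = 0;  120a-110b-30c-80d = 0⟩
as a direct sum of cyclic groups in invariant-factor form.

rank_ℚ(R)=2; free=4−2=2
SNF(R) diag = [5, 10] → torsion [5, 10]

Answer: M ≅ ℤ^2 ⊕ ℤ/5 ⊕ ℤ/10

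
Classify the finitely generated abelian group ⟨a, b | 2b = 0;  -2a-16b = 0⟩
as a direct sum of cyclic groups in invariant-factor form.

Answer: M ≅ ℤ/2 ⊕ ℤ/2

Derivation:
rank_ℚ(R)=2; free=2−2=0
SNF(R) diag = [2, 2] → torsion [2, 2]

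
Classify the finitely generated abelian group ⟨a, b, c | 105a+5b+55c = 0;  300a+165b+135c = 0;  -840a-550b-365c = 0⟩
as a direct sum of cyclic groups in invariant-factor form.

Answer: M ≅ ℤ/5 ⊕ ℤ/15 ⊕ ℤ/15

Derivation:
rank_ℚ(R)=3; free=3−3=0
SNF(R) diag = [5, 15, 15] → torsion [5, 15, 15]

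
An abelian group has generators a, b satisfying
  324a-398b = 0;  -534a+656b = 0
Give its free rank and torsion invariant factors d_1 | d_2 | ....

Answer: M ≅ ℤ/2 ⊕ ℤ/6

Derivation:
rank_ℚ(R)=2; free=2−2=0
SNF(R) diag = [2, 6] → torsion [2, 6]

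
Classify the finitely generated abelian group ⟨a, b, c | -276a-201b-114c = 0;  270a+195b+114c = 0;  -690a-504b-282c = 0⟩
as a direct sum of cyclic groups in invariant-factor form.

Answer: M ≅ ℤ/3 ⊕ ℤ/6 ⊕ ℤ/18

Derivation:
rank_ℚ(R)=3; free=3−3=0
SNF(R) diag = [3, 6, 18] → torsion [3, 6, 18]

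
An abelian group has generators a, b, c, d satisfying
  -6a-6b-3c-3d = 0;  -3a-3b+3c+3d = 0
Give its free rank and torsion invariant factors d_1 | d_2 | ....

rank_ℚ(R)=2; free=4−2=2
SNF(R) diag = [3, 9] → torsion [3, 9]

Answer: M ≅ ℤ^2 ⊕ ℤ/3 ⊕ ℤ/9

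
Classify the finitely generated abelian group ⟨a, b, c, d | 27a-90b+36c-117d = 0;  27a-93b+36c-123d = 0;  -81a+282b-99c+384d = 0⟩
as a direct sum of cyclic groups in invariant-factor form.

Answer: M ≅ ℤ^1 ⊕ ℤ/3 ⊕ ℤ/9 ⊕ ℤ/27

Derivation:
rank_ℚ(R)=3; free=4−3=1
SNF(R) diag = [3, 9, 27] → torsion [3, 9, 27]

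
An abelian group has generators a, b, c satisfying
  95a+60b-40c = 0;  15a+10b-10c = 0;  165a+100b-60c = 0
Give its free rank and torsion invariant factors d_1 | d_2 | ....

Answer: M ≅ ℤ/5 ⊕ ℤ/10 ⊕ ℤ/20

Derivation:
rank_ℚ(R)=3; free=3−3=0
SNF(R) diag = [5, 10, 20] → torsion [5, 10, 20]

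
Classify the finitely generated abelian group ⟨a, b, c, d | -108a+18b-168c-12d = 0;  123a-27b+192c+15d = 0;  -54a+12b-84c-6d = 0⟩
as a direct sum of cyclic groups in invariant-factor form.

Answer: M ≅ ℤ^1 ⊕ ℤ/3 ⊕ ℤ/6 ⊕ ℤ/12

Derivation:
rank_ℚ(R)=3; free=4−3=1
SNF(R) diag = [3, 6, 12] → torsion [3, 6, 12]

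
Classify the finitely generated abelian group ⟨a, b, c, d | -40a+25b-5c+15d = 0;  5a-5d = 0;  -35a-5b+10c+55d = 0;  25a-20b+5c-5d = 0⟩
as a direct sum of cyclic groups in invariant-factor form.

rank_ℚ(R)=4; free=4−4=0
SNF(R) diag = [5, 5, 5, 15] → torsion [5, 5, 5, 15]

Answer: M ≅ ℤ/5 ⊕ ℤ/5 ⊕ ℤ/5 ⊕ ℤ/15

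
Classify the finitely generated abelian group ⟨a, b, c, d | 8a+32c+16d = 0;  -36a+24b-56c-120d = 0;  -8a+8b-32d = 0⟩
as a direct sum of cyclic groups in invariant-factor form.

rank_ℚ(R)=3; free=4−3=1
SNF(R) diag = [4, 8, 16] → torsion [4, 8, 16]

Answer: M ≅ ℤ^1 ⊕ ℤ/4 ⊕ ℤ/8 ⊕ ℤ/16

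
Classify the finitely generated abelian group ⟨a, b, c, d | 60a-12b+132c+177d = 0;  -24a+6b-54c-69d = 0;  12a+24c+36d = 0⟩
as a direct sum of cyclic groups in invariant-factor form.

Answer: M ≅ ℤ^1 ⊕ ℤ/3 ⊕ ℤ/6 ⊕ ℤ/12

Derivation:
rank_ℚ(R)=3; free=4−3=1
SNF(R) diag = [3, 6, 12] → torsion [3, 6, 12]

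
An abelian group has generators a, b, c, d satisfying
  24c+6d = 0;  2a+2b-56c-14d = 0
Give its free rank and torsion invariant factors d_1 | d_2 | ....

Answer: M ≅ ℤ^2 ⊕ ℤ/2 ⊕ ℤ/6

Derivation:
rank_ℚ(R)=2; free=4−2=2
SNF(R) diag = [2, 6] → torsion [2, 6]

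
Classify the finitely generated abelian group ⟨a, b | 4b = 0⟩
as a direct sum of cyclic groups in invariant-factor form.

rank_ℚ(R)=1; free=2−1=1
SNF(R) diag = [4] → torsion [4]

Answer: M ≅ ℤ^1 ⊕ ℤ/4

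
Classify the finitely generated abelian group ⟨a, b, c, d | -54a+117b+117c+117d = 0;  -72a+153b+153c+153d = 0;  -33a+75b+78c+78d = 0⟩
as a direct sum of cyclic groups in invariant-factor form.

Answer: M ≅ ℤ^1 ⊕ ℤ/3 ⊕ ℤ/9 ⊕ ℤ/18

Derivation:
rank_ℚ(R)=3; free=4−3=1
SNF(R) diag = [3, 9, 18] → torsion [3, 9, 18]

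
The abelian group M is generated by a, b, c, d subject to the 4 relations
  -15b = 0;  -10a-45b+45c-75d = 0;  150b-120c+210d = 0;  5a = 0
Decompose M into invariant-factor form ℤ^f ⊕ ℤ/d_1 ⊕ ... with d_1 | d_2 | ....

Answer: M ≅ ℤ/5 ⊕ ℤ/15 ⊕ ℤ/15 ⊕ ℤ/30

Derivation:
rank_ℚ(R)=4; free=4−4=0
SNF(R) diag = [5, 15, 15, 30] → torsion [5, 15, 15, 30]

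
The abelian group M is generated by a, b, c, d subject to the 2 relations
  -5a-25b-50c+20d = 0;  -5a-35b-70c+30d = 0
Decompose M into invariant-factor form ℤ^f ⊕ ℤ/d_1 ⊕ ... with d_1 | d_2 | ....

rank_ℚ(R)=2; free=4−2=2
SNF(R) diag = [5, 10] → torsion [5, 10]

Answer: M ≅ ℤ^2 ⊕ ℤ/5 ⊕ ℤ/10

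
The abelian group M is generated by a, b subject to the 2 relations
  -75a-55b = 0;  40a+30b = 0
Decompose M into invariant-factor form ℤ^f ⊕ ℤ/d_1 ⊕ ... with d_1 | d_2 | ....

Answer: M ≅ ℤ/5 ⊕ ℤ/10

Derivation:
rank_ℚ(R)=2; free=2−2=0
SNF(R) diag = [5, 10] → torsion [5, 10]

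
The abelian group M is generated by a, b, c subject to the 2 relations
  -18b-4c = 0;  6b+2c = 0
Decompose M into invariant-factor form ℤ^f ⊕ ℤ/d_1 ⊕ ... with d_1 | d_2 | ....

Answer: M ≅ ℤ^1 ⊕ ℤ/2 ⊕ ℤ/6

Derivation:
rank_ℚ(R)=2; free=3−2=1
SNF(R) diag = [2, 6] → torsion [2, 6]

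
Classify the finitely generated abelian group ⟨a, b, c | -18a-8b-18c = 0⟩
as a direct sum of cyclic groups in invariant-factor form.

rank_ℚ(R)=1; free=3−1=2
SNF(R) diag = [2] → torsion [2]

Answer: M ≅ ℤ^2 ⊕ ℤ/2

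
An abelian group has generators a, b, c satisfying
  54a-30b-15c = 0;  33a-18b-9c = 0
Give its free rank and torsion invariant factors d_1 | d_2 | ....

Answer: M ≅ ℤ^1 ⊕ ℤ/3 ⊕ ℤ/3

Derivation:
rank_ℚ(R)=2; free=3−2=1
SNF(R) diag = [3, 3] → torsion [3, 3]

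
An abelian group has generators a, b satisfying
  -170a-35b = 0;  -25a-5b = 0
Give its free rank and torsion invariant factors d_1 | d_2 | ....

rank_ℚ(R)=2; free=2−2=0
SNF(R) diag = [5, 5] → torsion [5, 5]

Answer: M ≅ ℤ/5 ⊕ ℤ/5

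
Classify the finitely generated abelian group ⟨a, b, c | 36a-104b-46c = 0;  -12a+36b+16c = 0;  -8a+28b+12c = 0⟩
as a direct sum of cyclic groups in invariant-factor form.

Answer: M ≅ ℤ/2 ⊕ ℤ/4 ⊕ ℤ/4

Derivation:
rank_ℚ(R)=3; free=3−3=0
SNF(R) diag = [2, 4, 4] → torsion [2, 4, 4]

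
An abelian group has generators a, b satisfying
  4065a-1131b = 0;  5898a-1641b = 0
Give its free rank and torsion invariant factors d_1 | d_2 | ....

Answer: M ≅ ℤ/3 ⊕ ℤ/9

Derivation:
rank_ℚ(R)=2; free=2−2=0
SNF(R) diag = [3, 9] → torsion [3, 9]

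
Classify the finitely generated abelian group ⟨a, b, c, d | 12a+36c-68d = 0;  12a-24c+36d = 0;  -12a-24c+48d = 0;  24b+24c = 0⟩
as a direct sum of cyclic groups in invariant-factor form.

Answer: M ≅ ℤ/4 ⊕ ℤ/12 ⊕ ℤ/12 ⊕ ℤ/24

Derivation:
rank_ℚ(R)=4; free=4−4=0
SNF(R) diag = [4, 12, 12, 24] → torsion [4, 12, 12, 24]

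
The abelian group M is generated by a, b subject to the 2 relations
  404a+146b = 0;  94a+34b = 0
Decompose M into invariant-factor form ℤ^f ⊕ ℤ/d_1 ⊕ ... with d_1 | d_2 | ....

rank_ℚ(R)=2; free=2−2=0
SNF(R) diag = [2, 6] → torsion [2, 6]

Answer: M ≅ ℤ/2 ⊕ ℤ/6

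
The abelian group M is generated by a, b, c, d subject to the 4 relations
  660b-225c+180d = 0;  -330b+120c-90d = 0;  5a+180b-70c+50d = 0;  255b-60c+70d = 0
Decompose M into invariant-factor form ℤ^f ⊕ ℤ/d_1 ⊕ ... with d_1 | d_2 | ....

rank_ℚ(R)=4; free=4−4=0
SNF(R) diag = [5, 5, 15, 30] → torsion [5, 5, 15, 30]

Answer: M ≅ ℤ/5 ⊕ ℤ/5 ⊕ ℤ/15 ⊕ ℤ/30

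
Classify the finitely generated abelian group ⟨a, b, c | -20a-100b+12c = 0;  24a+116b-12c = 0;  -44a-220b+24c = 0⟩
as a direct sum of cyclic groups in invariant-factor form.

Answer: M ≅ ℤ/4 ⊕ ℤ/4 ⊕ ℤ/12

Derivation:
rank_ℚ(R)=3; free=3−3=0
SNF(R) diag = [4, 4, 12] → torsion [4, 4, 12]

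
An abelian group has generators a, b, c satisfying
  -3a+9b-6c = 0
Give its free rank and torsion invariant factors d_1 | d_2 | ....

Answer: M ≅ ℤ^2 ⊕ ℤ/3

Derivation:
rank_ℚ(R)=1; free=3−1=2
SNF(R) diag = [3] → torsion [3]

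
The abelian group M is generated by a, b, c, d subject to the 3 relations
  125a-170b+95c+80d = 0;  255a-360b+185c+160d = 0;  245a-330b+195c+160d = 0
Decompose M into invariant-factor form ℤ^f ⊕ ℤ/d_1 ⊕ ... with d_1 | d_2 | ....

rank_ℚ(R)=3; free=4−3=1
SNF(R) diag = [5, 10, 20] → torsion [5, 10, 20]

Answer: M ≅ ℤ^1 ⊕ ℤ/5 ⊕ ℤ/10 ⊕ ℤ/20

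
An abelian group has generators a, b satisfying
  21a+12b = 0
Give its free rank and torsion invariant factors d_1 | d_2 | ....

Answer: M ≅ ℤ^1 ⊕ ℤ/3

Derivation:
rank_ℚ(R)=1; free=2−1=1
SNF(R) diag = [3] → torsion [3]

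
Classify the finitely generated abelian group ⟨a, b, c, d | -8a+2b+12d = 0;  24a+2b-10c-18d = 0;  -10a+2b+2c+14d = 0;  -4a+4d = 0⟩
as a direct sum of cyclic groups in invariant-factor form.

Answer: M ≅ ℤ/2 ⊕ ℤ/2 ⊕ ℤ/2 ⊕ ℤ/4

Derivation:
rank_ℚ(R)=4; free=4−4=0
SNF(R) diag = [2, 2, 2, 4] → torsion [2, 2, 2, 4]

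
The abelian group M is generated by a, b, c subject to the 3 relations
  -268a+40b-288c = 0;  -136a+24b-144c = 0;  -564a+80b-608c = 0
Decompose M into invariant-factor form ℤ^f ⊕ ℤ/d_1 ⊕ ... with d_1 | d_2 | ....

rank_ℚ(R)=3; free=3−3=0
SNF(R) diag = [4, 8, 16] → torsion [4, 8, 16]

Answer: M ≅ ℤ/4 ⊕ ℤ/8 ⊕ ℤ/16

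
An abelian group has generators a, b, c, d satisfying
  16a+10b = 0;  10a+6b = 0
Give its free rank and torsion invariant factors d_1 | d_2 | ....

Answer: M ≅ ℤ^2 ⊕ ℤ/2 ⊕ ℤ/2

Derivation:
rank_ℚ(R)=2; free=4−2=2
SNF(R) diag = [2, 2] → torsion [2, 2]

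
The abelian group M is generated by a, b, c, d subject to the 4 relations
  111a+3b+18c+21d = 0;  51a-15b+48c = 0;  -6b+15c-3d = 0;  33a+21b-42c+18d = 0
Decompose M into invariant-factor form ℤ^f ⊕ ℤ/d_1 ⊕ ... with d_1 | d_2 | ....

Answer: M ≅ ℤ/3 ⊕ ℤ/3 ⊕ ℤ/9 ⊕ ℤ/18

Derivation:
rank_ℚ(R)=4; free=4−4=0
SNF(R) diag = [3, 3, 9, 18] → torsion [3, 3, 9, 18]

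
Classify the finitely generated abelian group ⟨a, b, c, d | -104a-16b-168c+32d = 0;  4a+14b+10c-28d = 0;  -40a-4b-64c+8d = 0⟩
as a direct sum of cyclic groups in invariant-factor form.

rank_ℚ(R)=3; free=4−3=1
SNF(R) diag = [2, 4, 8] → torsion [2, 4, 8]

Answer: M ≅ ℤ^1 ⊕ ℤ/2 ⊕ ℤ/4 ⊕ ℤ/8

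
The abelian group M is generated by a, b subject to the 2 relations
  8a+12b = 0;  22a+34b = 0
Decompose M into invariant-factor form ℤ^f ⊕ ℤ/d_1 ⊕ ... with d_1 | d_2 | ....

Answer: M ≅ ℤ/2 ⊕ ℤ/4

Derivation:
rank_ℚ(R)=2; free=2−2=0
SNF(R) diag = [2, 4] → torsion [2, 4]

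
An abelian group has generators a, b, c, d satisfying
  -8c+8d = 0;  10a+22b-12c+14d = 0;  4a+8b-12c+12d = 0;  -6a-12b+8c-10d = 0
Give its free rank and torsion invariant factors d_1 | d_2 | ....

Answer: M ≅ ℤ/2 ⊕ ℤ/2 ⊕ ℤ/4 ⊕ ℤ/8

Derivation:
rank_ℚ(R)=4; free=4−4=0
SNF(R) diag = [2, 2, 4, 8] → torsion [2, 2, 4, 8]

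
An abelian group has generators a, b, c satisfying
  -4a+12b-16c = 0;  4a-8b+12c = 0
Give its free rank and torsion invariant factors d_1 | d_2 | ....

rank_ℚ(R)=2; free=3−2=1
SNF(R) diag = [4, 4] → torsion [4, 4]

Answer: M ≅ ℤ^1 ⊕ ℤ/4 ⊕ ℤ/4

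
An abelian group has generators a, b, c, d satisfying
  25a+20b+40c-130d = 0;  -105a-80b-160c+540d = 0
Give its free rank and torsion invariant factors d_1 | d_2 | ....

Answer: M ≅ ℤ^2 ⊕ ℤ/5 ⊕ ℤ/10

Derivation:
rank_ℚ(R)=2; free=4−2=2
SNF(R) diag = [5, 10] → torsion [5, 10]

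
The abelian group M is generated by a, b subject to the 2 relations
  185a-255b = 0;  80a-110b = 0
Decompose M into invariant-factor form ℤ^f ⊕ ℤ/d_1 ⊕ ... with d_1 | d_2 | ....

rank_ℚ(R)=2; free=2−2=0
SNF(R) diag = [5, 10] → torsion [5, 10]

Answer: M ≅ ℤ/5 ⊕ ℤ/10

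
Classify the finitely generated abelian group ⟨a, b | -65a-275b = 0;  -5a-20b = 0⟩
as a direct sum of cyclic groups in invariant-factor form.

rank_ℚ(R)=2; free=2−2=0
SNF(R) diag = [5, 15] → torsion [5, 15]

Answer: M ≅ ℤ/5 ⊕ ℤ/15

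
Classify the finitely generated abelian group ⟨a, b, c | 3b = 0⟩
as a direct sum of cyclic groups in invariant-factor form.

rank_ℚ(R)=1; free=3−1=2
SNF(R) diag = [3] → torsion [3]

Answer: M ≅ ℤ^2 ⊕ ℤ/3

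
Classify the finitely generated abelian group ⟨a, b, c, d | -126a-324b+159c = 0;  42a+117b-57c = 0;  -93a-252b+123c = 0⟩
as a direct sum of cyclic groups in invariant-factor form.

rank_ℚ(R)=3; free=4−3=1
SNF(R) diag = [3, 3, 9] → torsion [3, 3, 9]

Answer: M ≅ ℤ^1 ⊕ ℤ/3 ⊕ ℤ/3 ⊕ ℤ/9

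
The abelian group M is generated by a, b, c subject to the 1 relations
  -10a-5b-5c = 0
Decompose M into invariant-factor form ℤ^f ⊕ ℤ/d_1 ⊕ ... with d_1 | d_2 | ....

Answer: M ≅ ℤ^2 ⊕ ℤ/5

Derivation:
rank_ℚ(R)=1; free=3−1=2
SNF(R) diag = [5] → torsion [5]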